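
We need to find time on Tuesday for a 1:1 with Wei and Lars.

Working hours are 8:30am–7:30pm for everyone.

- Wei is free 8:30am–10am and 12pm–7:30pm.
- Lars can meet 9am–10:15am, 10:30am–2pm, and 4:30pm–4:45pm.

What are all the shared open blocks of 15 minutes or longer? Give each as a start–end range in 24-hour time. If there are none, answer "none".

09:00–10:00, 12:00–14:00, 16:30–16:45

Wei ∩ Lars: 09:00–10:00, 12:00–14:00, 16:30–16:45.
Windows ≥ 15 min: 09:00–10:00, 12:00–14:00, 16:30–16:45.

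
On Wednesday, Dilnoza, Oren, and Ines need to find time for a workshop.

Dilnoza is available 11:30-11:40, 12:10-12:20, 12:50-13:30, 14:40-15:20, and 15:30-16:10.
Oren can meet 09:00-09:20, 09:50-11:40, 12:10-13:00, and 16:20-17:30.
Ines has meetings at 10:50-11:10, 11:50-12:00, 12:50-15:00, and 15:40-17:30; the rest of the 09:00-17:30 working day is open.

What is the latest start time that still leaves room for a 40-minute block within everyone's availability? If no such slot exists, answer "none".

none

Ines free within 09:00–17:30: 09:00–10:50, 11:10–11:50, 12:00–12:50, 15:00–15:40.
Dilnoza ∩ Oren: 11:30–11:40, 12:10–12:20, 12:50–13:00.
Dilnoza ∩ Oren ∩ Ines: 11:30–11:40, 12:10–12:20.
Windows ≥ 40 min: (none).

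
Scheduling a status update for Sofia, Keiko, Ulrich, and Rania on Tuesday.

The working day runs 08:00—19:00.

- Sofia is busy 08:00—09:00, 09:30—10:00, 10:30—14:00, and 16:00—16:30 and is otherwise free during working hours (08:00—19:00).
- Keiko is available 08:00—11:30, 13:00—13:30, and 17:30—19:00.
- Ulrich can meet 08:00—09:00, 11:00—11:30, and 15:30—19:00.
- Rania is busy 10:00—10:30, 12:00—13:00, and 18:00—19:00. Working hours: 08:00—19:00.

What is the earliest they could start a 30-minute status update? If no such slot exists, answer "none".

Sofia free within 08:00–19:00: 09:00–09:30, 10:00–10:30, 14:00–16:00, 16:30–19:00.
Rania free within 08:00–19:00: 08:00–10:00, 10:30–12:00, 13:00–18:00.
Sofia ∩ Keiko: 09:00–09:30, 10:00–10:30, 17:30–19:00.
Sofia ∩ Keiko ∩ Ulrich: 17:30–19:00.
Sofia ∩ Keiko ∩ Ulrich ∩ Rania: 17:30–18:00.
Windows ≥ 30 min: 17:30–18:00.
Earliest such window starts at 17:30.

17:30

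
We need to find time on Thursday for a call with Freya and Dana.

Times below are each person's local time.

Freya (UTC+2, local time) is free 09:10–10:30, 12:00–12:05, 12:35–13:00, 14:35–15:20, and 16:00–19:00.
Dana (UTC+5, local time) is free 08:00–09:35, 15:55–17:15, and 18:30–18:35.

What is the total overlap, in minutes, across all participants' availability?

Freya → UTC: 07:10–08:30, 10:00–10:05, 10:35–11:00, 12:35–13:20, 14:00–17:00.
Dana → UTC: 03:00–04:35, 10:55–12:15, 13:30–13:35.
Freya ∩ Dana: 10:55–11:00.
Total common minutes: 5.

5 minutes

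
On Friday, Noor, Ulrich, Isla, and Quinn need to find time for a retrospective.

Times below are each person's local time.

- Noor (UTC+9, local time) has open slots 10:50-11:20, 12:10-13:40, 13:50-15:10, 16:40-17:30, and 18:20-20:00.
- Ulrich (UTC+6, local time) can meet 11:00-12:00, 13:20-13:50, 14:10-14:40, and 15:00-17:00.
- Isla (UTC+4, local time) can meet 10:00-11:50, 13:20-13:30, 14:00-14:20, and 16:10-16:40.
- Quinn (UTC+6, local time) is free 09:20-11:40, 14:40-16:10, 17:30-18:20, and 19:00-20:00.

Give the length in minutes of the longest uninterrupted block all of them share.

Noor → UTC: 01:50–02:20, 03:10–04:40, 04:50–06:10, 07:40–08:30, 09:20–11:00.
Ulrich → UTC: 05:00–06:00, 07:20–07:50, 08:10–08:40, 09:00–11:00.
Isla → UTC: 06:00–07:50, 09:20–09:30, 10:00–10:20, 12:10–12:40.
Quinn → UTC: 03:20–05:40, 08:40–10:10, 11:30–12:20, 13:00–14:00.
Noor ∩ Ulrich: 05:00–06:00, 07:40–07:50, 08:10–08:30, 09:20–11:00.
Noor ∩ Ulrich ∩ Isla: 07:40–07:50, 09:20–09:30, 10:00–10:20.
Noor ∩ Ulrich ∩ Isla ∩ Quinn: 09:20–09:30, 10:00–10:10.
Common window lengths: 10, 10 min; longest is 10.

10 minutes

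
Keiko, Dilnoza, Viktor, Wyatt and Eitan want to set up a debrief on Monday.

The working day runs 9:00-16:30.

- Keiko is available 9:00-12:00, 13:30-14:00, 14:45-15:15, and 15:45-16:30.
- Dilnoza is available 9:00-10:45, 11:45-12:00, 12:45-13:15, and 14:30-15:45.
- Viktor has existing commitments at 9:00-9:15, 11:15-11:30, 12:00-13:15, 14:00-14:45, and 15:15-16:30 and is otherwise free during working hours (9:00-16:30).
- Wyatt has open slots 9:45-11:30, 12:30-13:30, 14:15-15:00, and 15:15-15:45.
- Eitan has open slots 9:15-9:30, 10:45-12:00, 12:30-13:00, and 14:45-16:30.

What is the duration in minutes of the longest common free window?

15 minutes

Viktor free within 09:00–16:30: 09:15–11:15, 11:30–12:00, 13:15–14:00, 14:45–15:15.
Keiko ∩ Dilnoza: 09:00–10:45, 11:45–12:00, 14:45–15:15.
Keiko ∩ Dilnoza ∩ Viktor: 09:15–10:45, 11:45–12:00, 14:45–15:15.
Keiko ∩ Dilnoza ∩ Viktor ∩ Wyatt: 09:45–10:45, 14:45–15:00.
Keiko ∩ Dilnoza ∩ Viktor ∩ Wyatt ∩ Eitan: 14:45–15:00.
Single common window of 15 minutes.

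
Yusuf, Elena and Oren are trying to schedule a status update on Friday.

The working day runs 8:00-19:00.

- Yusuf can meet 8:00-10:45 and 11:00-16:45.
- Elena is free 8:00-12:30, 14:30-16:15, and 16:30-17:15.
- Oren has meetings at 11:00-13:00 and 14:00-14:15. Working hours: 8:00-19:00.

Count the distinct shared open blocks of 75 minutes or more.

2

Oren free within 08:00–19:00: 08:00–11:00, 13:00–14:00, 14:15–19:00.
Yusuf ∩ Elena: 08:00–10:45, 11:00–12:30, 14:30–16:15, 16:30–16:45.
Yusuf ∩ Elena ∩ Oren: 08:00–10:45, 14:30–16:15, 16:30–16:45.
Windows ≥ 75 min: 08:00–10:45, 14:30–16:15.
That's 2 windows.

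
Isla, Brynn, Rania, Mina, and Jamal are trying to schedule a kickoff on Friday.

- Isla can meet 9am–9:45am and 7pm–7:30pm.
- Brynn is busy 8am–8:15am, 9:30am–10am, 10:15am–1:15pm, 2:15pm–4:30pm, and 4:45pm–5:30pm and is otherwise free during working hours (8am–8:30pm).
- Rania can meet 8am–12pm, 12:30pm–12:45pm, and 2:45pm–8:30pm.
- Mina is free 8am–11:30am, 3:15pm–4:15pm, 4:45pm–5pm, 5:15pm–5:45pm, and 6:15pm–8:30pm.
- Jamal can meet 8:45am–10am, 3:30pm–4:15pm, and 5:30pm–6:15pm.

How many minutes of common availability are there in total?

Brynn free within 08:00–20:30: 08:15–09:30, 10:00–10:15, 13:15–14:15, 16:30–16:45, 17:30–20:30.
Isla ∩ Brynn: 09:00–09:30, 19:00–19:30.
Isla ∩ Brynn ∩ Rania: 09:00–09:30, 19:00–19:30.
Isla ∩ Brynn ∩ Rania ∩ Mina: 09:00–09:30, 19:00–19:30.
Isla ∩ Brynn ∩ Rania ∩ Mina ∩ Jamal: 09:00–09:30.
Total common minutes: 30.

30 minutes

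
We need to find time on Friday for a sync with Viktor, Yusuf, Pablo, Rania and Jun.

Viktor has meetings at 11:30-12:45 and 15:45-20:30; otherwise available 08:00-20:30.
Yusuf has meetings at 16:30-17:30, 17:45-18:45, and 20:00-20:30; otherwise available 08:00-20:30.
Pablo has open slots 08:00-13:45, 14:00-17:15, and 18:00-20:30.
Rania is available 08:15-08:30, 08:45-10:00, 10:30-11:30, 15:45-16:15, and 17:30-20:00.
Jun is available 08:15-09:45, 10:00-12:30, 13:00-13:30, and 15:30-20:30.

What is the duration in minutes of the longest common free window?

Viktor free within 08:00–20:30: 08:00–11:30, 12:45–15:45.
Yusuf free within 08:00–20:30: 08:00–16:30, 17:30–17:45, 18:45–20:00.
Viktor ∩ Yusuf: 08:00–11:30, 12:45–15:45.
Viktor ∩ Yusuf ∩ Pablo: 08:00–11:30, 12:45–13:45, 14:00–15:45.
Viktor ∩ Yusuf ∩ Pablo ∩ Rania: 08:15–08:30, 08:45–10:00, 10:30–11:30.
Viktor ∩ Yusuf ∩ Pablo ∩ Rania ∩ Jun: 08:15–08:30, 08:45–09:45, 10:30–11:30.
Common window lengths: 15, 60, 60 min; longest is 60.

60 minutes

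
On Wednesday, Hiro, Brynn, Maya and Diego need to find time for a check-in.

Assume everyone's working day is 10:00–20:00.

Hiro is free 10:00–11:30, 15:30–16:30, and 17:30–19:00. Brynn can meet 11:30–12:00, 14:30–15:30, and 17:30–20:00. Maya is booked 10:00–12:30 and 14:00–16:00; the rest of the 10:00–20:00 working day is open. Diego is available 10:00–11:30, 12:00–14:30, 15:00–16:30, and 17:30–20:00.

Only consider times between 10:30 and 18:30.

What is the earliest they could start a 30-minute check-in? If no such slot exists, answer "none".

Maya free within 10:00–20:00: 12:30–14:00, 16:00–20:00.
Hiro ∩ Brynn: 17:30–19:00.
Hiro ∩ Brynn ∩ Maya: 17:30–19:00.
Hiro ∩ Brynn ∩ Maya ∩ Diego: 17:30–19:00.
Restricted to 10:30–18:30: 17:30–18:30.
Windows ≥ 30 min: 17:30–18:30.
Earliest such window starts at 17:30.

17:30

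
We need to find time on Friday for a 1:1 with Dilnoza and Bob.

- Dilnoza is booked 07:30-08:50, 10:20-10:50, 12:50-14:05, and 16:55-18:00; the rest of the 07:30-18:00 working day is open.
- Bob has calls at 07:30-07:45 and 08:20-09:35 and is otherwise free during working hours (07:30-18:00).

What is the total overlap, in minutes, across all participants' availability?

335 minutes

Dilnoza free within 07:30–18:00: 08:50–10:20, 10:50–12:50, 14:05–16:55.
Bob free within 07:30–18:00: 07:45–08:20, 09:35–18:00.
Dilnoza ∩ Bob: 09:35–10:20, 10:50–12:50, 14:05–16:55.
Total common minutes: 45 + 120 + 170 = 335.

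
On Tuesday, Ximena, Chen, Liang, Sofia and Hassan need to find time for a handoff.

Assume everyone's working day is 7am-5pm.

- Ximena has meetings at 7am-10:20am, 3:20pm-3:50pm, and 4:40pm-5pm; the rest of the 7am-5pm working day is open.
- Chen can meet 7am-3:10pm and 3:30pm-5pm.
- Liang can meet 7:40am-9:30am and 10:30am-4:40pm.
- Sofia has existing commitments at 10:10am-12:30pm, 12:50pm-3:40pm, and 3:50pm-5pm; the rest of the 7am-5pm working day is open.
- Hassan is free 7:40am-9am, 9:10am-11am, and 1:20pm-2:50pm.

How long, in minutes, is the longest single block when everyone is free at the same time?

Ximena free within 07:00–17:00: 10:20–15:20, 15:50–16:40.
Sofia free within 07:00–17:00: 07:00–10:10, 12:30–12:50, 15:40–15:50.
Ximena ∩ Chen: 10:20–15:10, 15:50–16:40.
Ximena ∩ Chen ∩ Liang: 10:30–15:10, 15:50–16:40.
Ximena ∩ Chen ∩ Liang ∩ Sofia: 12:30–12:50.
Ximena ∩ Chen ∩ Liang ∩ Sofia ∩ Hassan: (none).
No common window.

0 minutes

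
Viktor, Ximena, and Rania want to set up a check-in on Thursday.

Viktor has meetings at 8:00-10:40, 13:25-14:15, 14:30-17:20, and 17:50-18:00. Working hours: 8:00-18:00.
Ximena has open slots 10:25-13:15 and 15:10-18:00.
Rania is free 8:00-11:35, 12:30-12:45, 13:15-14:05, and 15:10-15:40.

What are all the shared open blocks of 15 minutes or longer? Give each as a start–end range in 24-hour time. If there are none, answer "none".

Viktor free within 08:00–18:00: 10:40–13:25, 14:15–14:30, 17:20–17:50.
Viktor ∩ Ximena: 10:40–13:15, 17:20–17:50.
Viktor ∩ Ximena ∩ Rania: 10:40–11:35, 12:30–12:45.
Windows ≥ 15 min: 10:40–11:35, 12:30–12:45.

10:40–11:35, 12:30–12:45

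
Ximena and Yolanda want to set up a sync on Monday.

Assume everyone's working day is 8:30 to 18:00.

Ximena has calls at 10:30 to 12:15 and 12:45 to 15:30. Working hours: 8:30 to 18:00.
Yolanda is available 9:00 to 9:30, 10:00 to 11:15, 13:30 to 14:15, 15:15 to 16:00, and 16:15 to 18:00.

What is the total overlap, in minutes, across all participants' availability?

195 minutes

Ximena free within 08:30–18:00: 08:30–10:30, 12:15–12:45, 15:30–18:00.
Ximena ∩ Yolanda: 09:00–09:30, 10:00–10:30, 15:30–16:00, 16:15–18:00.
Total common minutes: 30 + 30 + 30 + 105 = 195.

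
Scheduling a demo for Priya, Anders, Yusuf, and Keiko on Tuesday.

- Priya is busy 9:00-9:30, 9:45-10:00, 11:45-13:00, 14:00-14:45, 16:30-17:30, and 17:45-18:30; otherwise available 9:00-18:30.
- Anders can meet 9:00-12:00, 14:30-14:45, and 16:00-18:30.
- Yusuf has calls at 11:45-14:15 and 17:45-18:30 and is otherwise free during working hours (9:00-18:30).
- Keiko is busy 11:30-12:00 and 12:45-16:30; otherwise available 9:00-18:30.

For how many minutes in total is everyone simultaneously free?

Priya free within 09:00–18:30: 09:30–09:45, 10:00–11:45, 13:00–14:00, 14:45–16:30, 17:30–17:45.
Yusuf free within 09:00–18:30: 09:00–11:45, 14:15–17:45.
Keiko free within 09:00–18:30: 09:00–11:30, 12:00–12:45, 16:30–18:30.
Priya ∩ Anders: 09:30–09:45, 10:00–11:45, 16:00–16:30, 17:30–17:45.
Priya ∩ Anders ∩ Yusuf: 09:30–09:45, 10:00–11:45, 16:00–16:30, 17:30–17:45.
Priya ∩ Anders ∩ Yusuf ∩ Keiko: 09:30–09:45, 10:00–11:30, 17:30–17:45.
Total common minutes: 15 + 90 + 15 = 120.

120 minutes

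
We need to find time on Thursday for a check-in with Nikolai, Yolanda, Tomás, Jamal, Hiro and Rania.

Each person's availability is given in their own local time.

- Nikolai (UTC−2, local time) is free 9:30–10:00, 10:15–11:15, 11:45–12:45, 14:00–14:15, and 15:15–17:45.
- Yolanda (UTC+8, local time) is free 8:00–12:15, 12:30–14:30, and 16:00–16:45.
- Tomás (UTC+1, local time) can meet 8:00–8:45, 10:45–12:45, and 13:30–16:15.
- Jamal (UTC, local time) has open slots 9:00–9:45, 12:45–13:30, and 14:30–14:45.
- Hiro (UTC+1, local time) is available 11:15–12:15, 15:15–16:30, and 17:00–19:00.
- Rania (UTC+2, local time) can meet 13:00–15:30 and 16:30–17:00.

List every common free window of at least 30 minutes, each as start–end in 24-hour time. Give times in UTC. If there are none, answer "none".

none

Nikolai → UTC: 11:30–12:00, 12:15–13:15, 13:45–14:45, 16:00–16:15, 17:15–19:45.
Yolanda → UTC: 00:00–04:15, 04:30–06:30, 08:00–08:45.
Tomás → UTC: 07:00–07:45, 09:45–11:45, 12:30–15:15.
Jamal → UTC: 09:00–09:45, 12:45–13:30, 14:30–14:45.
Hiro → UTC: 10:15–11:15, 14:15–15:30, 16:00–18:00.
Rania → UTC: 11:00–13:30, 14:30–15:00.
Nikolai ∩ Yolanda: (none).
Nikolai ∩ Yolanda ∩ Tomás: (none).
Nikolai ∩ Yolanda ∩ Tomás ∩ Jamal: (none).
Nikolai ∩ Yolanda ∩ Tomás ∩ Jamal ∩ Hiro: (none).
Nikolai ∩ Yolanda ∩ Tomás ∩ Jamal ∩ Hiro ∩ Rania: (none).
Windows ≥ 30 min: (none).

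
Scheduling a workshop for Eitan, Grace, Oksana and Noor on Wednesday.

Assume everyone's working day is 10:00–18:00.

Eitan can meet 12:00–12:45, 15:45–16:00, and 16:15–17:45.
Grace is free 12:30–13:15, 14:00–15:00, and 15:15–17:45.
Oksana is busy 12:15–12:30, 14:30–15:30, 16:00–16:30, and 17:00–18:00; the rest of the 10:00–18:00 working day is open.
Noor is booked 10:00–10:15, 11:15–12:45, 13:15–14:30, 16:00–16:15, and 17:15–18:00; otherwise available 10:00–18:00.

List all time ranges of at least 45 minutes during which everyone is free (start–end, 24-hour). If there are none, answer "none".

none

Oksana free within 10:00–18:00: 10:00–12:15, 12:30–14:30, 15:30–16:00, 16:30–17:00.
Noor free within 10:00–18:00: 10:15–11:15, 12:45–13:15, 14:30–16:00, 16:15–17:15.
Eitan ∩ Grace: 12:30–12:45, 15:45–16:00, 16:15–17:45.
Eitan ∩ Grace ∩ Oksana: 12:30–12:45, 15:45–16:00, 16:30–17:00.
Eitan ∩ Grace ∩ Oksana ∩ Noor: 15:45–16:00, 16:30–17:00.
Windows ≥ 45 min: (none).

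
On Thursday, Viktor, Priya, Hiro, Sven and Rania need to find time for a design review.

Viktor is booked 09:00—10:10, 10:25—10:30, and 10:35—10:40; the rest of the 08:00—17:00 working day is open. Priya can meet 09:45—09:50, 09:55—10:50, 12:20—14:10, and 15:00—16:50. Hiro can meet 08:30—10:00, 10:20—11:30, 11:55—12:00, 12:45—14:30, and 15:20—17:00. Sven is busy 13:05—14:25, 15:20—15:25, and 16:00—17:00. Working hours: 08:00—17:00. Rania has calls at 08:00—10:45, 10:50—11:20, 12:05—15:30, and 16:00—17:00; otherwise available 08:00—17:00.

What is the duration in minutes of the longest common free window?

30 minutes

Viktor free within 08:00–17:00: 08:00–09:00, 10:10–10:25, 10:30–10:35, 10:40–17:00.
Sven free within 08:00–17:00: 08:00–13:05, 14:25–15:20, 15:25–16:00.
Rania free within 08:00–17:00: 10:45–10:50, 11:20–12:05, 15:30–16:00.
Viktor ∩ Priya: 10:10–10:25, 10:30–10:35, 10:40–10:50, 12:20–14:10, 15:00–16:50.
Viktor ∩ Priya ∩ Hiro: 10:20–10:25, 10:30–10:35, 10:40–10:50, 12:45–14:10, 15:20–16:50.
Viktor ∩ Priya ∩ Hiro ∩ Sven: 10:20–10:25, 10:30–10:35, 10:40–10:50, 12:45–13:05, 15:25–16:00.
Viktor ∩ Priya ∩ Hiro ∩ Sven ∩ Rania: 10:45–10:50, 15:30–16:00.
Common window lengths: 5, 30 min; longest is 30.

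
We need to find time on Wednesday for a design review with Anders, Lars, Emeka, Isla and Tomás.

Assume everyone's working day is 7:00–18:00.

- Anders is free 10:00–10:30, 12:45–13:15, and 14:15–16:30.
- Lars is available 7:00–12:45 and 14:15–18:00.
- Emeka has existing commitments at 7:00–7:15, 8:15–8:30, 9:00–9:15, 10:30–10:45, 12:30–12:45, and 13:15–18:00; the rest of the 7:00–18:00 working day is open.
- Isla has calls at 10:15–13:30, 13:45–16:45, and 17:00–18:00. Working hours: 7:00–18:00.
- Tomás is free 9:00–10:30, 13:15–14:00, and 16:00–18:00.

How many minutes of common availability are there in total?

15 minutes

Emeka free within 07:00–18:00: 07:15–08:15, 08:30–09:00, 09:15–10:30, 10:45–12:30, 12:45–13:15.
Isla free within 07:00–18:00: 07:00–10:15, 13:30–13:45, 16:45–17:00.
Anders ∩ Lars: 10:00–10:30, 14:15–16:30.
Anders ∩ Lars ∩ Emeka: 10:00–10:30.
Anders ∩ Lars ∩ Emeka ∩ Isla: 10:00–10:15.
Anders ∩ Lars ∩ Emeka ∩ Isla ∩ Tomás: 10:00–10:15.
Total common minutes: 15.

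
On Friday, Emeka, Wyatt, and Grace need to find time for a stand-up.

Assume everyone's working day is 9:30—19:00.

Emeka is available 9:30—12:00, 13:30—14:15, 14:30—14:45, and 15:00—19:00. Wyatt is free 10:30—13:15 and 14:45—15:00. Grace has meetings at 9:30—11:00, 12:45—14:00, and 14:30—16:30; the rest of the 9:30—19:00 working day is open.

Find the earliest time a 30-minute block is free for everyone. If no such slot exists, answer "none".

Grace free within 09:30–19:00: 11:00–12:45, 14:00–14:30, 16:30–19:00.
Emeka ∩ Wyatt: 10:30–12:00.
Emeka ∩ Wyatt ∩ Grace: 11:00–12:00.
Windows ≥ 30 min: 11:00–12:00.
Earliest such window starts at 11:00.

11:00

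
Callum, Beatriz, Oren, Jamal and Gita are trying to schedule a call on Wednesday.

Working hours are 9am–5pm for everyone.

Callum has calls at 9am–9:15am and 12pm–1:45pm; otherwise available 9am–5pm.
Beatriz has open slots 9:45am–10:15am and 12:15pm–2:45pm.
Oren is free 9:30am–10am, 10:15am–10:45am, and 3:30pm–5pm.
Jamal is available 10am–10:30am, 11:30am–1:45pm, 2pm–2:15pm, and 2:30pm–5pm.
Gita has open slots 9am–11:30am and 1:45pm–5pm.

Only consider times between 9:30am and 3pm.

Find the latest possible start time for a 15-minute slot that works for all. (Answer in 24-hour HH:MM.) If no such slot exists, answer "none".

none

Callum free within 09:00–17:00: 09:15–12:00, 13:45–17:00.
Callum ∩ Beatriz: 09:45–10:15, 13:45–14:45.
Callum ∩ Beatriz ∩ Oren: 09:45–10:00.
Callum ∩ Beatriz ∩ Oren ∩ Jamal: (none).
Callum ∩ Beatriz ∩ Oren ∩ Jamal ∩ Gita: (none).
Restricted to 09:30–15:00: (none).
Windows ≥ 15 min: (none).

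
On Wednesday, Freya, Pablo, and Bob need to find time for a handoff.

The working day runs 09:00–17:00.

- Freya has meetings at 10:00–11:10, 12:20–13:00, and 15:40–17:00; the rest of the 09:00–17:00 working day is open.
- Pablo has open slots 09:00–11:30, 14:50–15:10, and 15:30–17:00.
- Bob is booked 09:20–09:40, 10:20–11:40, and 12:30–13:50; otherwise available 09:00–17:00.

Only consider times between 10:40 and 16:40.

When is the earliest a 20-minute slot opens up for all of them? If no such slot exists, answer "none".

Freya free within 09:00–17:00: 09:00–10:00, 11:10–12:20, 13:00–15:40.
Bob free within 09:00–17:00: 09:00–09:20, 09:40–10:20, 11:40–12:30, 13:50–17:00.
Freya ∩ Pablo: 09:00–10:00, 11:10–11:30, 14:50–15:10, 15:30–15:40.
Freya ∩ Pablo ∩ Bob: 09:00–09:20, 09:40–10:00, 14:50–15:10, 15:30–15:40.
Restricted to 10:40–16:40: 14:50–15:10, 15:30–15:40.
Windows ≥ 20 min: 14:50–15:10.
Earliest such window starts at 14:50.

14:50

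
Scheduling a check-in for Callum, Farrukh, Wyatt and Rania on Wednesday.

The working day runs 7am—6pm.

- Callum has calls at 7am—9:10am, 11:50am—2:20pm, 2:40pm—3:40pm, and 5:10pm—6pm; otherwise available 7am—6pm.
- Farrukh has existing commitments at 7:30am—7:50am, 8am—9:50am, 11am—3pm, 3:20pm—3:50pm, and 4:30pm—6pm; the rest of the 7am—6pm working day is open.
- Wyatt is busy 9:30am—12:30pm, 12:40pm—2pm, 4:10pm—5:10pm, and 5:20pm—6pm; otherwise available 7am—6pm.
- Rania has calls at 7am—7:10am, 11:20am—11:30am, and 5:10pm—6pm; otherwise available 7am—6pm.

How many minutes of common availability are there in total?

20 minutes

Callum free within 07:00–18:00: 09:10–11:50, 14:20–14:40, 15:40–17:10.
Farrukh free within 07:00–18:00: 07:00–07:30, 07:50–08:00, 09:50–11:00, 15:00–15:20, 15:50–16:30.
Wyatt free within 07:00–18:00: 07:00–09:30, 12:30–12:40, 14:00–16:10, 17:10–17:20.
Rania free within 07:00–18:00: 07:10–11:20, 11:30–17:10.
Callum ∩ Farrukh: 09:50–11:00, 15:50–16:30.
Callum ∩ Farrukh ∩ Wyatt: 15:50–16:10.
Callum ∩ Farrukh ∩ Wyatt ∩ Rania: 15:50–16:10.
Total common minutes: 20.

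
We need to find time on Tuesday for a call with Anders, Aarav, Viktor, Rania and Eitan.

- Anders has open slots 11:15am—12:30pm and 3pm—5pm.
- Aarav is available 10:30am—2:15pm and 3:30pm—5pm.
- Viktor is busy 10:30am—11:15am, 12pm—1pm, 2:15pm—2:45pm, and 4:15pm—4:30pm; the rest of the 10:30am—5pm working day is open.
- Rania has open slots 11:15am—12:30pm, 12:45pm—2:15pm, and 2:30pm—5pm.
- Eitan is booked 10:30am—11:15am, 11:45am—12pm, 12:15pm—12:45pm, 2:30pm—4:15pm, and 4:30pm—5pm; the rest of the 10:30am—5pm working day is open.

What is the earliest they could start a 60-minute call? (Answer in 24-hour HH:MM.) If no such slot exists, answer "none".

none

Viktor free within 10:30–17:00: 11:15–12:00, 13:00–14:15, 14:45–16:15, 16:30–17:00.
Eitan free within 10:30–17:00: 11:15–11:45, 12:00–12:15, 12:45–14:30, 16:15–16:30.
Anders ∩ Aarav: 11:15–12:30, 15:30–17:00.
Anders ∩ Aarav ∩ Viktor: 11:15–12:00, 15:30–16:15, 16:30–17:00.
Anders ∩ Aarav ∩ Viktor ∩ Rania: 11:15–12:00, 15:30–16:15, 16:30–17:00.
Anders ∩ Aarav ∩ Viktor ∩ Rania ∩ Eitan: 11:15–11:45.
Windows ≥ 60 min: (none).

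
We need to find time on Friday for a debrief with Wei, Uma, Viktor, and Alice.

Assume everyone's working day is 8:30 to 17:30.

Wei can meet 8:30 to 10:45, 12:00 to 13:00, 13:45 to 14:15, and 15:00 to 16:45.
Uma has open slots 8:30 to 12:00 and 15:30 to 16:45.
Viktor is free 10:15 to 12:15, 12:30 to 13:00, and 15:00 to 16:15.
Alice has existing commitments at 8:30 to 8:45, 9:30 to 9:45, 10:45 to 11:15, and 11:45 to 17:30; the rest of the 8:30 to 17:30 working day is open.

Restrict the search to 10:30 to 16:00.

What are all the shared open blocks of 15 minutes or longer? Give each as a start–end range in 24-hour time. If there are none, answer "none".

Alice free within 08:30–17:30: 08:45–09:30, 09:45–10:45, 11:15–11:45.
Wei ∩ Uma: 08:30–10:45, 15:30–16:45.
Wei ∩ Uma ∩ Viktor: 10:15–10:45, 15:30–16:15.
Wei ∩ Uma ∩ Viktor ∩ Alice: 10:15–10:45.
Restricted to 10:30–16:00: 10:30–10:45.
Windows ≥ 15 min: 10:30–10:45.

10:30–10:45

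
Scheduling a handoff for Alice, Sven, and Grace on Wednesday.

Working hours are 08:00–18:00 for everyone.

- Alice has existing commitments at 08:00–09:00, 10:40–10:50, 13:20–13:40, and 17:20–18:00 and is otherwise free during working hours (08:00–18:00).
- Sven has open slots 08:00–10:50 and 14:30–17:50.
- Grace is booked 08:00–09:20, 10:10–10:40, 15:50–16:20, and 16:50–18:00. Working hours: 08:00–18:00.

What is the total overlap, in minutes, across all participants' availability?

Alice free within 08:00–18:00: 09:00–10:40, 10:50–13:20, 13:40–17:20.
Grace free within 08:00–18:00: 09:20–10:10, 10:40–15:50, 16:20–16:50.
Alice ∩ Sven: 09:00–10:40, 14:30–17:20.
Alice ∩ Sven ∩ Grace: 09:20–10:10, 14:30–15:50, 16:20–16:50.
Total common minutes: 50 + 80 + 30 = 160.

160 minutes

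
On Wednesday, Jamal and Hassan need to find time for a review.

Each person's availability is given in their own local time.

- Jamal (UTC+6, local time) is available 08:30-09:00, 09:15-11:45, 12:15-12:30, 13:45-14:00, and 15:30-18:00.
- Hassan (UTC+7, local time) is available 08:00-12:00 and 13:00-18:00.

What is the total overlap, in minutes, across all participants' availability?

255 minutes

Jamal → UTC: 02:30–03:00, 03:15–05:45, 06:15–06:30, 07:45–08:00, 09:30–12:00.
Hassan → UTC: 01:00–05:00, 06:00–11:00.
Jamal ∩ Hassan: 02:30–03:00, 03:15–05:00, 06:15–06:30, 07:45–08:00, 09:30–11:00.
Total common minutes: 30 + 105 + 15 + 15 + 90 = 255.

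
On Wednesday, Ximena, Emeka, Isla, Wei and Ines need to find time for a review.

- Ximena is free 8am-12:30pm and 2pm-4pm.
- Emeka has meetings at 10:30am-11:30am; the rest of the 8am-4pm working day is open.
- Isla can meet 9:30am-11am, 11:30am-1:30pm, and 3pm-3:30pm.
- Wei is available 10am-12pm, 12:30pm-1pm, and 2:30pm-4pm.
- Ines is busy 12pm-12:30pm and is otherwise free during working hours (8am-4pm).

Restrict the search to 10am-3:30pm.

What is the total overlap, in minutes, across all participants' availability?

Emeka free within 08:00–16:00: 08:00–10:30, 11:30–16:00.
Ines free within 08:00–16:00: 08:00–12:00, 12:30–16:00.
Ximena ∩ Emeka: 08:00–10:30, 11:30–12:30, 14:00–16:00.
Ximena ∩ Emeka ∩ Isla: 09:30–10:30, 11:30–12:30, 15:00–15:30.
Ximena ∩ Emeka ∩ Isla ∩ Wei: 10:00–10:30, 11:30–12:00, 15:00–15:30.
Ximena ∩ Emeka ∩ Isla ∩ Wei ∩ Ines: 10:00–10:30, 11:30–12:00, 15:00–15:30.
Restricted to 10:00–15:30: 10:00–10:30, 11:30–12:00, 15:00–15:30.
Total common minutes: 30 + 30 + 30 = 90.

90 minutes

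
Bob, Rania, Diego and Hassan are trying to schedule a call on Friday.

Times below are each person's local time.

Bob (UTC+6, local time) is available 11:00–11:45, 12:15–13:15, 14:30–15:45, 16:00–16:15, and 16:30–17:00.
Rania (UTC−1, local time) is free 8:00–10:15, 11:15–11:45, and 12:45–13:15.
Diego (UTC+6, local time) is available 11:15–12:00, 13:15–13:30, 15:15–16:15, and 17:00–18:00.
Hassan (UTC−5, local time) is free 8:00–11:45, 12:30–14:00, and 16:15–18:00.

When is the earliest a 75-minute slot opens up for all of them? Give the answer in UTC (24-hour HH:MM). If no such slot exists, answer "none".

none

Bob → UTC: 05:00–05:45, 06:15–07:15, 08:30–09:45, 10:00–10:15, 10:30–11:00.
Rania → UTC: 09:00–11:15, 12:15–12:45, 13:45–14:15.
Diego → UTC: 05:15–06:00, 07:15–07:30, 09:15–10:15, 11:00–12:00.
Hassan → UTC: 13:00–16:45, 17:30–19:00, 21:15–23:00.
Bob ∩ Rania: 09:00–09:45, 10:00–10:15, 10:30–11:00.
Bob ∩ Rania ∩ Diego: 09:15–09:45, 10:00–10:15.
Bob ∩ Rania ∩ Diego ∩ Hassan: (none).
Windows ≥ 75 min: (none).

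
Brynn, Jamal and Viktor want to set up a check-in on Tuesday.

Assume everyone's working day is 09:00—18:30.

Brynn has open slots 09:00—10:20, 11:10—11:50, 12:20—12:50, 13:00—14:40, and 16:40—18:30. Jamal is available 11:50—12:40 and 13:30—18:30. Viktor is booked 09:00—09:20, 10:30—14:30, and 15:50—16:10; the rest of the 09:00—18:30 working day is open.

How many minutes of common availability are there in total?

Viktor free within 09:00–18:30: 09:20–10:30, 14:30–15:50, 16:10–18:30.
Brynn ∩ Jamal: 12:20–12:40, 13:30–14:40, 16:40–18:30.
Brynn ∩ Jamal ∩ Viktor: 14:30–14:40, 16:40–18:30.
Total common minutes: 10 + 110 = 120.

120 minutes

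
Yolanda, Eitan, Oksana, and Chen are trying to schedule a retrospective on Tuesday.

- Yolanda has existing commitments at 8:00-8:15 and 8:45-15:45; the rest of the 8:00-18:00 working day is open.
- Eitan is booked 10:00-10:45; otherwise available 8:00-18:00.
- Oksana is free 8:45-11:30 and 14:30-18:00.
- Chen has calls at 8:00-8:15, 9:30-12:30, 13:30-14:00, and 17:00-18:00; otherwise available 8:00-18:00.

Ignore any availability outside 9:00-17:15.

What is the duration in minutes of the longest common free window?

Yolanda free within 08:00–18:00: 08:15–08:45, 15:45–18:00.
Eitan free within 08:00–18:00: 08:00–10:00, 10:45–18:00.
Chen free within 08:00–18:00: 08:15–09:30, 12:30–13:30, 14:00–17:00.
Yolanda ∩ Eitan: 08:15–08:45, 15:45–18:00.
Yolanda ∩ Eitan ∩ Oksana: 15:45–18:00.
Yolanda ∩ Eitan ∩ Oksana ∩ Chen: 15:45–17:00.
Restricted to 09:00–17:15: 15:45–17:00.
Single common window of 75 minutes.

75 minutes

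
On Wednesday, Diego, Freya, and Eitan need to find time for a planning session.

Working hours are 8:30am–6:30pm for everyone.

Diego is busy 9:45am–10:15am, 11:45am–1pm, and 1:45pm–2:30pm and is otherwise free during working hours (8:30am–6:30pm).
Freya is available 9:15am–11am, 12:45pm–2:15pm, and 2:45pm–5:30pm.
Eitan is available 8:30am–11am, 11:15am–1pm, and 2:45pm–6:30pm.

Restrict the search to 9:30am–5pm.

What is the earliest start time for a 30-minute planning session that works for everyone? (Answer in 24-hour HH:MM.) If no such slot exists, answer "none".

Diego free within 08:30–18:30: 08:30–09:45, 10:15–11:45, 13:00–13:45, 14:30–18:30.
Diego ∩ Freya: 09:15–09:45, 10:15–11:00, 13:00–13:45, 14:45–17:30.
Diego ∩ Freya ∩ Eitan: 09:15–09:45, 10:15–11:00, 14:45–17:30.
Restricted to 09:30–17:00: 09:30–09:45, 10:15–11:00, 14:45–17:00.
Windows ≥ 30 min: 10:15–11:00, 14:45–17:00.
Earliest such window starts at 10:15.

10:15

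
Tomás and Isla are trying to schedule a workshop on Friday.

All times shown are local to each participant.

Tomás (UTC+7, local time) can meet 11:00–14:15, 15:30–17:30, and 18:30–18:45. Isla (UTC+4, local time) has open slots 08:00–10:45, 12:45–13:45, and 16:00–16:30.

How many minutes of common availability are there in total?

Tomás → UTC: 04:00–07:15, 08:30–10:30, 11:30–11:45.
Isla → UTC: 04:00–06:45, 08:45–09:45, 12:00–12:30.
Tomás ∩ Isla: 04:00–06:45, 08:45–09:45.
Total common minutes: 165 + 60 = 225.

225 minutes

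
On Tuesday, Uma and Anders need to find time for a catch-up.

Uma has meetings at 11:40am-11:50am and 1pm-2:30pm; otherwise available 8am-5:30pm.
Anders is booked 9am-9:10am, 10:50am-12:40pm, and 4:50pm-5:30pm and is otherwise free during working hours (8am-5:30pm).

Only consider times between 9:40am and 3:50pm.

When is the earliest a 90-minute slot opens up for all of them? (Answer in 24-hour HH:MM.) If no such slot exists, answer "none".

Uma free within 08:00–17:30: 08:00–11:40, 11:50–13:00, 14:30–17:30.
Anders free within 08:00–17:30: 08:00–09:00, 09:10–10:50, 12:40–16:50.
Uma ∩ Anders: 08:00–09:00, 09:10–10:50, 12:40–13:00, 14:30–16:50.
Restricted to 09:40–15:50: 09:40–10:50, 12:40–13:00, 14:30–15:50.
Windows ≥ 90 min: (none).

none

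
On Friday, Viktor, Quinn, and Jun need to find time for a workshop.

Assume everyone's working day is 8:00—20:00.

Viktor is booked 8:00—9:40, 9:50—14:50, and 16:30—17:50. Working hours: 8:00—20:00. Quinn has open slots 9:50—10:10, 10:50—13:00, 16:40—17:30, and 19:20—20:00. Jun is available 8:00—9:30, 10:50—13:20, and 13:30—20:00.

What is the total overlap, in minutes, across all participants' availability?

40 minutes

Viktor free within 08:00–20:00: 09:40–09:50, 14:50–16:30, 17:50–20:00.
Viktor ∩ Quinn: 19:20–20:00.
Viktor ∩ Quinn ∩ Jun: 19:20–20:00.
Total common minutes: 40.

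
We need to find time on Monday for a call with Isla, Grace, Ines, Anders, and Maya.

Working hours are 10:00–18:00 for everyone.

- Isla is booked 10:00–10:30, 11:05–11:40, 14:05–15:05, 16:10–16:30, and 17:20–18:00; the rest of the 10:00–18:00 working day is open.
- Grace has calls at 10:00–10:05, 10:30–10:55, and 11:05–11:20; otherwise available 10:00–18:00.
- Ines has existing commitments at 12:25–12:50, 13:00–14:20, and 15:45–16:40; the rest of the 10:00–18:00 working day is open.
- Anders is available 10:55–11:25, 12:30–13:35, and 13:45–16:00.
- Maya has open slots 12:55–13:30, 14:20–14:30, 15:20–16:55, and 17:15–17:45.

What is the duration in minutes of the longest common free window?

25 minutes

Isla free within 10:00–18:00: 10:30–11:05, 11:40–14:05, 15:05–16:10, 16:30–17:20.
Grace free within 10:00–18:00: 10:05–10:30, 10:55–11:05, 11:20–18:00.
Ines free within 10:00–18:00: 10:00–12:25, 12:50–13:00, 14:20–15:45, 16:40–18:00.
Isla ∩ Grace: 10:55–11:05, 11:40–14:05, 15:05–16:10, 16:30–17:20.
Isla ∩ Grace ∩ Ines: 10:55–11:05, 11:40–12:25, 12:50–13:00, 15:05–15:45, 16:40–17:20.
Isla ∩ Grace ∩ Ines ∩ Anders: 10:55–11:05, 12:50–13:00, 15:05–15:45.
Isla ∩ Grace ∩ Ines ∩ Anders ∩ Maya: 12:55–13:00, 15:20–15:45.
Common window lengths: 5, 25 min; longest is 25.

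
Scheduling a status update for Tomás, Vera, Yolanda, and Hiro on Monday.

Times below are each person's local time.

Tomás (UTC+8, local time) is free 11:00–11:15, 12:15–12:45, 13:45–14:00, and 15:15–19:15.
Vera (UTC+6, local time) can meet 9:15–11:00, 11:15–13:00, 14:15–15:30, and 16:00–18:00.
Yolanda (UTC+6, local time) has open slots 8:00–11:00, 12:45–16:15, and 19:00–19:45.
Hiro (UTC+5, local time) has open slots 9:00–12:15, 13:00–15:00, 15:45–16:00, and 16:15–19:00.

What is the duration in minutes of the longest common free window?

75 minutes

Tomás → UTC: 03:00–03:15, 04:15–04:45, 05:45–06:00, 07:15–11:15.
Vera → UTC: 03:15–05:00, 05:15–07:00, 08:15–09:30, 10:00–12:00.
Yolanda → UTC: 02:00–05:00, 06:45–10:15, 13:00–13:45.
Hiro → UTC: 04:00–07:15, 08:00–10:00, 10:45–11:00, 11:15–14:00.
Tomás ∩ Vera: 04:15–04:45, 05:45–06:00, 08:15–09:30, 10:00–11:15.
Tomás ∩ Vera ∩ Yolanda: 04:15–04:45, 08:15–09:30, 10:00–10:15.
Tomás ∩ Vera ∩ Yolanda ∩ Hiro: 04:15–04:45, 08:15–09:30.
Common window lengths: 30, 75 min; longest is 75.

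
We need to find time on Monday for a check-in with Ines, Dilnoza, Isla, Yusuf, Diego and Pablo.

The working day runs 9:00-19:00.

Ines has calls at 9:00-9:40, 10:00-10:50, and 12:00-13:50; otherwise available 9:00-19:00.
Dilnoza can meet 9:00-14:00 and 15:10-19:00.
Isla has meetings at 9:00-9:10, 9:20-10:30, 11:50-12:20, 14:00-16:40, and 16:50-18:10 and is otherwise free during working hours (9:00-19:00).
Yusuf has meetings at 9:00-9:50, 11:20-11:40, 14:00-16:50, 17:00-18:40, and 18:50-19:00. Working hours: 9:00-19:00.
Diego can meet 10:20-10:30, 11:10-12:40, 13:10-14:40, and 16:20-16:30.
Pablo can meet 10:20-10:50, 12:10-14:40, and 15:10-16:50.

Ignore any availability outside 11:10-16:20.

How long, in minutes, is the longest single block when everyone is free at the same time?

Ines free within 09:00–19:00: 09:40–10:00, 10:50–12:00, 13:50–19:00.
Isla free within 09:00–19:00: 09:10–09:20, 10:30–11:50, 12:20–14:00, 16:40–16:50, 18:10–19:00.
Yusuf free within 09:00–19:00: 09:50–11:20, 11:40–14:00, 16:50–17:00, 18:40–18:50.
Ines ∩ Dilnoza: 09:40–10:00, 10:50–12:00, 13:50–14:00, 15:10–19:00.
Ines ∩ Dilnoza ∩ Isla: 10:50–11:50, 13:50–14:00, 16:40–16:50, 18:10–19:00.
Ines ∩ Dilnoza ∩ Isla ∩ Yusuf: 10:50–11:20, 11:40–11:50, 13:50–14:00, 18:40–18:50.
Ines ∩ Dilnoza ∩ Isla ∩ Yusuf ∩ Diego: 11:10–11:20, 11:40–11:50, 13:50–14:00.
Ines ∩ Dilnoza ∩ Isla ∩ Yusuf ∩ Diego ∩ Pablo: 13:50–14:00.
Restricted to 11:10–16:20: 13:50–14:00.
Single common window of 10 minutes.

10 minutes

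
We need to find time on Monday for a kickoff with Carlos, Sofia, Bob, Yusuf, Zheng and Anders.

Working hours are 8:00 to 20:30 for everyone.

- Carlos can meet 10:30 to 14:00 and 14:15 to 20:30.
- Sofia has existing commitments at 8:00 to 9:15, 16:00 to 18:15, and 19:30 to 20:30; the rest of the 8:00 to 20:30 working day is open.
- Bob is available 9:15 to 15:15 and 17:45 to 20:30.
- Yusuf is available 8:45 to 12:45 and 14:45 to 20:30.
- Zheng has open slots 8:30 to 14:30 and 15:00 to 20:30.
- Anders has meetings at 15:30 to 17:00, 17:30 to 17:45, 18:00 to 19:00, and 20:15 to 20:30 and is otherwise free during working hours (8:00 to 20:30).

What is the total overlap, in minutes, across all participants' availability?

180 minutes

Sofia free within 08:00–20:30: 09:15–16:00, 18:15–19:30.
Anders free within 08:00–20:30: 08:00–15:30, 17:00–17:30, 17:45–18:00, 19:00–20:15.
Carlos ∩ Sofia: 10:30–14:00, 14:15–16:00, 18:15–19:30.
Carlos ∩ Sofia ∩ Bob: 10:30–14:00, 14:15–15:15, 18:15–19:30.
Carlos ∩ Sofia ∩ Bob ∩ Yusuf: 10:30–12:45, 14:45–15:15, 18:15–19:30.
Carlos ∩ Sofia ∩ Bob ∩ Yusuf ∩ Zheng: 10:30–12:45, 15:00–15:15, 18:15–19:30.
Carlos ∩ Sofia ∩ Bob ∩ Yusuf ∩ Zheng ∩ Anders: 10:30–12:45, 15:00–15:15, 19:00–19:30.
Total common minutes: 135 + 15 + 30 = 180.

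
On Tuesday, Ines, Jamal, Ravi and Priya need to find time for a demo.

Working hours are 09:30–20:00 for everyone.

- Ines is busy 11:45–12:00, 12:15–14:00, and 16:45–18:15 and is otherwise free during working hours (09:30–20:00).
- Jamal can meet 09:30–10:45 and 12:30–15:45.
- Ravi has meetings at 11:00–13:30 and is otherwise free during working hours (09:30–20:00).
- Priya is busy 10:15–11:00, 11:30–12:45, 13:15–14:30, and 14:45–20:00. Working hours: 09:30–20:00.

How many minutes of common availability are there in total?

Ines free within 09:30–20:00: 09:30–11:45, 12:00–12:15, 14:00–16:45, 18:15–20:00.
Ravi free within 09:30–20:00: 09:30–11:00, 13:30–20:00.
Priya free within 09:30–20:00: 09:30–10:15, 11:00–11:30, 12:45–13:15, 14:30–14:45.
Ines ∩ Jamal: 09:30–10:45, 14:00–15:45.
Ines ∩ Jamal ∩ Ravi: 09:30–10:45, 14:00–15:45.
Ines ∩ Jamal ∩ Ravi ∩ Priya: 09:30–10:15, 14:30–14:45.
Total common minutes: 45 + 15 = 60.

60 minutes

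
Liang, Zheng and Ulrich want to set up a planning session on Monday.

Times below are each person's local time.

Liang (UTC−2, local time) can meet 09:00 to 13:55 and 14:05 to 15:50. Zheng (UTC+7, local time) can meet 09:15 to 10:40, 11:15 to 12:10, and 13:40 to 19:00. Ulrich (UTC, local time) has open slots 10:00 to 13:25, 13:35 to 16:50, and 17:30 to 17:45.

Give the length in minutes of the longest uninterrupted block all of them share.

Liang → UTC: 11:00–15:55, 16:05–17:50.
Zheng → UTC: 02:15–03:40, 04:15–05:10, 06:40–12:00.
Ulrich → UTC: 10:00–13:25, 13:35–16:50, 17:30–17:45.
Liang ∩ Zheng: 11:00–12:00.
Liang ∩ Zheng ∩ Ulrich: 11:00–12:00.
Single common window of 60 minutes.

60 minutes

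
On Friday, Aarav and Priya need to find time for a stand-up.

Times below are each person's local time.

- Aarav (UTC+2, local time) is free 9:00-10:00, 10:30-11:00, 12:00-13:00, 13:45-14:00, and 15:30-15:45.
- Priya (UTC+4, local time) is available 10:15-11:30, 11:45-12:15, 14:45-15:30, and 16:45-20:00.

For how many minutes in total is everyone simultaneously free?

75 minutes

Aarav → UTC: 07:00–08:00, 08:30–09:00, 10:00–11:00, 11:45–12:00, 13:30–13:45.
Priya → UTC: 06:15–07:30, 07:45–08:15, 10:45–11:30, 12:45–16:00.
Aarav ∩ Priya: 07:00–07:30, 07:45–08:00, 10:45–11:00, 13:30–13:45.
Total common minutes: 30 + 15 + 15 + 15 = 75.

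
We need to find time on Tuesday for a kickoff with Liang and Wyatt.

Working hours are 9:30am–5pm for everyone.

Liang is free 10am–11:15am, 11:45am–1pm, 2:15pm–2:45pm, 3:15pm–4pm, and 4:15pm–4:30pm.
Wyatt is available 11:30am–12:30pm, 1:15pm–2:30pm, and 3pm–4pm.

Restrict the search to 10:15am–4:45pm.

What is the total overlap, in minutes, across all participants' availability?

Liang ∩ Wyatt: 11:45–12:30, 14:15–14:30, 15:15–16:00.
Restricted to 10:15–16:45: 11:45–12:30, 14:15–14:30, 15:15–16:00.
Total common minutes: 45 + 15 + 45 = 105.

105 minutes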